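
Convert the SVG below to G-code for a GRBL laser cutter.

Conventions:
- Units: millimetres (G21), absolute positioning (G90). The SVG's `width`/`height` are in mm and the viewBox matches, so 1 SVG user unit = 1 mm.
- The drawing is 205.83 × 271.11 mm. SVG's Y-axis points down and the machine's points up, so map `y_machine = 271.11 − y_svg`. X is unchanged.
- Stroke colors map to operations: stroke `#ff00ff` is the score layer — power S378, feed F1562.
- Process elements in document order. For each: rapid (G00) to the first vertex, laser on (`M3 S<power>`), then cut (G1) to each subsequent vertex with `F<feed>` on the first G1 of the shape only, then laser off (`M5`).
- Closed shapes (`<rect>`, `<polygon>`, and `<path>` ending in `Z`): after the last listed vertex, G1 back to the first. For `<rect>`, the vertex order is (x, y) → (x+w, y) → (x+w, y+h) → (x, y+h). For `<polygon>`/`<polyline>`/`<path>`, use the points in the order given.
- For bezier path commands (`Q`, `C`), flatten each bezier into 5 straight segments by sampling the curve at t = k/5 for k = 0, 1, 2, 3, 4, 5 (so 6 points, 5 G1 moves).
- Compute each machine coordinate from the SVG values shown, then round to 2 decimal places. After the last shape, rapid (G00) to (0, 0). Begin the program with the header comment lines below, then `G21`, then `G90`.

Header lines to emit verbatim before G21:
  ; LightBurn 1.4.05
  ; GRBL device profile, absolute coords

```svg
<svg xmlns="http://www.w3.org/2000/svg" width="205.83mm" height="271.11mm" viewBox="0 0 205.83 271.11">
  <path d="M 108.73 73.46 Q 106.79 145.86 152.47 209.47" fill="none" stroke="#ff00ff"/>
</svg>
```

viewBox `0 0 205.83 271.11` with mm width/height → 1 unit = 1 mm. Flip: y_m = 271.11 − y_svg.

**Shape 1** — `<path>` quadratic bezier, stroke `#ff00ff` → score (S378, F1562). Control points (SVG): P0=(108.73,73.46), P1=(106.79,145.86), P2=(152.47,209.47); sampled at t=k/5. Machine vertices: (108.73,197.65) → (109.86,169.04) → (114.80,141.14) → (123.55,113.93) → (136.10,87.44) → (152.47,61.64). Open path.

; LightBurn 1.4.05
; GRBL device profile, absolute coords
G21
G90
G00 X108.73 Y197.65
M3 S378
G1 X109.86 Y169.04 F1562
G1 X114.80 Y141.14
G1 X123.55 Y113.93
G1 X136.10 Y87.44
G1 X152.47 Y61.64
M5
G00 X0.00 Y0.00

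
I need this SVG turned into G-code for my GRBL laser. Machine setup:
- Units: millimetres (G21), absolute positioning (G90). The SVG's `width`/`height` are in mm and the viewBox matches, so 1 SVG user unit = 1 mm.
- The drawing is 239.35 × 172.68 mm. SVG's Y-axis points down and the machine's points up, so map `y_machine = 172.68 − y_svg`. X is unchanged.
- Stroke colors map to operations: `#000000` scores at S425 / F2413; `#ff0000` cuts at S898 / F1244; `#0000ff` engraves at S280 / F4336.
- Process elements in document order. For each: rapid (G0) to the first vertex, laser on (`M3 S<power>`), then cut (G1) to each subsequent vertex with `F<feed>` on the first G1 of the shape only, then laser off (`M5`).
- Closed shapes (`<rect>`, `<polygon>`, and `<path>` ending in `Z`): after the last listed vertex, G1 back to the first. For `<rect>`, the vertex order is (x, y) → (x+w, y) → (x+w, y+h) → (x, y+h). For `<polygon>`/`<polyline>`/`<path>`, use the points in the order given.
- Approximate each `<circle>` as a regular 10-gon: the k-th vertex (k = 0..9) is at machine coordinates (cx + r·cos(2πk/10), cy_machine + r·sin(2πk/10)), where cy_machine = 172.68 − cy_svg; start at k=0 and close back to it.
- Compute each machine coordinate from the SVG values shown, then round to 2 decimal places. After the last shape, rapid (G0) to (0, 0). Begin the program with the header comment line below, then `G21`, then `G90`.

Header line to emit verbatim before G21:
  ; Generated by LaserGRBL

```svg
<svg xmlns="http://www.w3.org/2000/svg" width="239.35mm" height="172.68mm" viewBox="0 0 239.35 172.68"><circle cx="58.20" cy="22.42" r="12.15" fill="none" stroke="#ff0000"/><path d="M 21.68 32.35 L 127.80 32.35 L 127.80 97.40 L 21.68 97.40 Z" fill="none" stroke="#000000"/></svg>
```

Since the viewBox matches the mm dimensions, user units are millimetres directly. The only transform is the Y-flip y_m = 172.68 − y_svg.

Shape 1 is a circle drawn with `<circle>`. Its stroke #ff0000 means cut at S898, F1244. After flipping Y the toolpath is (70.35,150.26) → (68.03,157.40) → (61.95,161.82) → (54.45,161.82) → (48.37,157.40) → (46.05,150.26) → (48.37,143.12) → (54.45,138.70) → (61.95,138.70) → (68.03,143.12) → (70.35,150.26), returning to the start.

Shape 2 is a rectangle drawn with `<path>`. Its stroke #000000 means score at S425, F2413. After flipping Y the toolpath is (21.68,140.33) → (127.80,140.33) → (127.80,75.28) → (21.68,75.28) → (21.68,140.33), returning to the start.

; Generated by LaserGRBL
G21
G90
G0 X70.35 Y150.26
M3 S898
G1 X68.03 Y157.40 F1244
G1 X61.95 Y161.82
G1 X54.45 Y161.82
G1 X48.37 Y157.40
G1 X46.05 Y150.26
G1 X48.37 Y143.12
G1 X54.45 Y138.70
G1 X61.95 Y138.70
G1 X68.03 Y143.12
G1 X70.35 Y150.26
M5
G0 X21.68 Y140.33
M3 S425
G1 X127.80 Y140.33 F2413
G1 X127.80 Y75.28
G1 X21.68 Y75.28
G1 X21.68 Y140.33
M5
G0 X0.00 Y0.00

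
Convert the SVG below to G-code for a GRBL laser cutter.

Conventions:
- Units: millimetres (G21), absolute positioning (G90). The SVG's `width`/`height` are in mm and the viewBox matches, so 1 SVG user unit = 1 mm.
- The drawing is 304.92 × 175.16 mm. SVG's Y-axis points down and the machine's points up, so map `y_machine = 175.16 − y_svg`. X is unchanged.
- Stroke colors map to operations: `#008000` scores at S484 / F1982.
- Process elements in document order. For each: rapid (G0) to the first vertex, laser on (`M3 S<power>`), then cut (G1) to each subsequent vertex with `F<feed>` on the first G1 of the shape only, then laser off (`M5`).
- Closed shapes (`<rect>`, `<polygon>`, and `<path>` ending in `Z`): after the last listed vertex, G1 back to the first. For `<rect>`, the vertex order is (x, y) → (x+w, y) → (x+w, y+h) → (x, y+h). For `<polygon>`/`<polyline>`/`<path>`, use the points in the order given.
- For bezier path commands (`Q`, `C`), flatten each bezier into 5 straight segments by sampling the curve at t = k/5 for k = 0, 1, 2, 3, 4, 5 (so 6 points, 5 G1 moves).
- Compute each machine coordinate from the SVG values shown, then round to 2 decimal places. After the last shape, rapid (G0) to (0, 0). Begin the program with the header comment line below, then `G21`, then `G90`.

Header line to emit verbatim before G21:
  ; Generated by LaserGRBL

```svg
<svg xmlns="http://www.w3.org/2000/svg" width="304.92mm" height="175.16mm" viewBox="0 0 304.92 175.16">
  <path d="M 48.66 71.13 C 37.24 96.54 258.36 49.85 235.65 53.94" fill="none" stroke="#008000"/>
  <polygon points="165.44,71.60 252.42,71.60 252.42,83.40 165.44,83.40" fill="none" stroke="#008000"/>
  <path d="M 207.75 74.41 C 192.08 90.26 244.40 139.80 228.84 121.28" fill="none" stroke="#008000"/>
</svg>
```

Since the viewBox matches the mm dimensions, user units are millimetres directly. The only transform is the Y-flip y_m = 175.16 − y_svg.

Shape 1 is a cubic bezier drawn with `<path>`. Its stroke #008000 means score at S484, F1982. After flipping Y the toolpath is (48.66,104.03) → (65.90,96.45) → (116.09,100.28) → (176.35,109.62) → (223.83,118.56) → (235.65,121.22).

Shape 2 is a rectangle drawn with `<polygon>`. Its stroke #008000 means score at S484, F1982. After flipping Y the toolpath is (165.44,103.56) → (252.42,103.56) → (252.42,91.76) → (165.44,91.76) → (165.44,103.56), returning to the start.

Shape 3 is a cubic bezier drawn with `<path>`. Its stroke #008000 means score at S484, F1982. After flipping Y the toolpath is (207.75,100.75) → (205.42,88.01) → (212.89,72.07) → (223.63,57.81) → (231.12,50.12) → (228.84,53.88).

; Generated by LaserGRBL
G21
G90
G0 X48.66 Y104.03
M3 S484
G1 X65.90 Y96.45 F1982
G1 X116.09 Y100.28
G1 X176.35 Y109.62
G1 X223.83 Y118.56
G1 X235.65 Y121.22
M5
G0 X165.44 Y103.56
M3 S484
G1 X252.42 Y103.56 F1982
G1 X252.42 Y91.76
G1 X165.44 Y91.76
G1 X165.44 Y103.56
M5
G0 X207.75 Y100.75
M3 S484
G1 X205.42 Y88.01 F1982
G1 X212.89 Y72.07
G1 X223.63 Y57.81
G1 X231.12 Y50.12
G1 X228.84 Y53.88
M5
G0 X0.00 Y0.00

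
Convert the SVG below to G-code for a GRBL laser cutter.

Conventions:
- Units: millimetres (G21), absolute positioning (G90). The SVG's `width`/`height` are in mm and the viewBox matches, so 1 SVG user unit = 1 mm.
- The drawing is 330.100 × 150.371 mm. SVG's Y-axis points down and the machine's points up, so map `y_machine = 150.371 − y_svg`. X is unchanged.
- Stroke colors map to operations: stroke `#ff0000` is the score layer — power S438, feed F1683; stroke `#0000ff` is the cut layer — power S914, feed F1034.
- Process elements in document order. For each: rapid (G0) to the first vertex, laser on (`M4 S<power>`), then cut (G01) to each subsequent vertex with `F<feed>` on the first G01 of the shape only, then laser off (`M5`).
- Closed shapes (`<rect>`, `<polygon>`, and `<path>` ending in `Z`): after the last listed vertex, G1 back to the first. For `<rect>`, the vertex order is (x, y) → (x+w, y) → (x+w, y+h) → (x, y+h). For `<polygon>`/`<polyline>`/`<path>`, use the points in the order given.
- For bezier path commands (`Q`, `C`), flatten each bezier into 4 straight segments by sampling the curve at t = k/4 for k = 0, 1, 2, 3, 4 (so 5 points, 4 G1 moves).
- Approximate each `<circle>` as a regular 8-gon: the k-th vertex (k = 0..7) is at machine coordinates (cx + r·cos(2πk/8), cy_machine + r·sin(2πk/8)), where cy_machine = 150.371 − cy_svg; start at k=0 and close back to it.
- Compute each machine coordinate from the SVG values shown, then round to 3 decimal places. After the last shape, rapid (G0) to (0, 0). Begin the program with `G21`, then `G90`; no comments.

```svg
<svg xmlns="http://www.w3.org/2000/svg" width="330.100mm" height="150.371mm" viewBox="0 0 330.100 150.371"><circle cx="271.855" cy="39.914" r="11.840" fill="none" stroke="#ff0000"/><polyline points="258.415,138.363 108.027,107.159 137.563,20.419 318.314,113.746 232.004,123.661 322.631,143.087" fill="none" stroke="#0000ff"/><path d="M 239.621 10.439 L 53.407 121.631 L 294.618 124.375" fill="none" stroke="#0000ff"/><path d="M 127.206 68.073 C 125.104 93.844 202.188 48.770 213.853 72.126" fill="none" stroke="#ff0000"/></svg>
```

G21
G90
G0 X283.695 Y110.457
M4 S438
G01 X280.227 Y118.829 F1683
G01 X271.855 Y122.297
G01 X263.483 Y118.829
G01 X260.015 Y110.457
G01 X263.483 Y102.085
G01 X271.855 Y98.617
G01 X280.227 Y102.085
G01 X283.695 Y110.457
M5
G0 X258.415 Y12.008
M4 S914
G01 X108.027 Y43.212 F1034
G01 X137.563 Y129.952
G01 X318.314 Y36.625
G01 X232.004 Y26.710
G01 X322.631 Y7.284
M5
G0 X239.621 Y139.932
M4 S914
G01 X53.407 Y28.740 F1034
G01 X294.618 Y25.996
M5
G0 X127.206 Y82.298
M4 S438
G01 X138.217 Y74.077 F1683
G01 X165.367 Y79.366
G01 X195.098 Y85.108
G01 X213.853 Y78.245
M5
G0 X0.000 Y0.000

Since the viewBox matches the mm dimensions, user units are millimetres directly. The only transform is the Y-flip y_m = 150.371 − y_svg.

Shape 1 is a circle drawn with `<circle>`. Its stroke #ff0000 means score at S438, F1683. After flipping Y the toolpath is (283.695,110.457) → (280.227,118.829) → (271.855,122.297) → (263.483,118.829) → (260.015,110.457) → (263.483,102.085) → (271.855,98.617) → (280.227,102.085) → (283.695,110.457), returning to the start.

Shape 2 is a open polyline drawn with `<polyline>`. Its stroke #0000ff means cut at S914, F1034. After flipping Y the toolpath is (258.415,12.008) → (108.027,43.212) → (137.563,129.952) → (318.314,36.625) → (232.004,26.710) → (322.631,7.284).

Shape 3 is a open polyline drawn with `<path>`. Its stroke #0000ff means cut at S914, F1034. After flipping Y the toolpath is (239.621,139.932) → (53.407,28.740) → (294.618,25.996).

Shape 4 is a cubic bezier drawn with `<path>`. Its stroke #ff0000 means score at S438, F1683. After flipping Y the toolpath is (127.206,82.298) → (138.217,74.077) → (165.367,79.366) → (195.098,85.108) → (213.853,78.245).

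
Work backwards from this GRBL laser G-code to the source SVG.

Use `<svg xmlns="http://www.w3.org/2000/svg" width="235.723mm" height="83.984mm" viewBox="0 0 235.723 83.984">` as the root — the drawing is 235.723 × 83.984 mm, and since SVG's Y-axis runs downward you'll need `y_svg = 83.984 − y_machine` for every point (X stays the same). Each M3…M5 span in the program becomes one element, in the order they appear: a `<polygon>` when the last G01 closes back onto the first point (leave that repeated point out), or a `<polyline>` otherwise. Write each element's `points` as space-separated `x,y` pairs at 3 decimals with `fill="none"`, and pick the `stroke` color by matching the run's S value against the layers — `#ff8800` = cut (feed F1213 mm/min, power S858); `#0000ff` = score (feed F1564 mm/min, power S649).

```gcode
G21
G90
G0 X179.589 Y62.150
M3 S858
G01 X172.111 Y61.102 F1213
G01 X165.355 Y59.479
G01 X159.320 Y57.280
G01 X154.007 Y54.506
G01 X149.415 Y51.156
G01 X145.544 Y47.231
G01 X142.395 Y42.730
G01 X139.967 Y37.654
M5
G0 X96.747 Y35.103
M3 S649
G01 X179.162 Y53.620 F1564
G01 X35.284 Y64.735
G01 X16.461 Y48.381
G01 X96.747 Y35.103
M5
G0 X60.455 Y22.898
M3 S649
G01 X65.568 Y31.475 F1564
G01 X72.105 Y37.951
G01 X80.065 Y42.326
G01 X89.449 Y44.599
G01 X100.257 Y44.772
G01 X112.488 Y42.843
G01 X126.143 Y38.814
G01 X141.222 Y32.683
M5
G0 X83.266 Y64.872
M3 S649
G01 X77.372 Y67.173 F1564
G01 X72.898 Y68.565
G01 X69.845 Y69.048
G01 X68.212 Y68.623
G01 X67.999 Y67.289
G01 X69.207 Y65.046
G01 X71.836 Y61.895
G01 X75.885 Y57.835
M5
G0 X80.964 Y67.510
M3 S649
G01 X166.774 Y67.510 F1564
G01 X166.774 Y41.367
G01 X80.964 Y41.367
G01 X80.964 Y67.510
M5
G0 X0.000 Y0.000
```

<svg xmlns="http://www.w3.org/2000/svg" width="235.723mm" height="83.984mm" viewBox="0 0 235.723 83.984">
  <polyline points="179.589,21.834 172.111,22.882 165.355,24.505 159.320,26.704 154.007,29.478 149.415,32.828 145.544,36.753 142.395,41.254 139.967,46.330" fill="none" stroke="#ff8800"/>
  <polygon points="96.747,48.881 179.162,30.364 35.284,19.249 16.461,35.603" fill="none" stroke="#0000ff"/>
  <polyline points="60.455,61.086 65.568,52.509 72.105,46.033 80.065,41.658 89.449,39.385 100.257,39.212 112.488,41.141 126.143,45.170 141.222,51.301" fill="none" stroke="#0000ff"/>
  <polyline points="83.266,19.112 77.372,16.811 72.898,15.419 69.845,14.936 68.212,15.361 67.999,16.695 69.207,18.938 71.836,22.089 75.885,26.149" fill="none" stroke="#0000ff"/>
  <polygon points="80.964,16.474 166.774,16.474 166.774,42.617 80.964,42.617" fill="none" stroke="#0000ff"/>
</svg>

Each laser-on run becomes one SVG element. Flip Y back into SVG space with y_svg = 83.984 − y_machine.

Run 1: the run's S858 means `#ff8800` (cut). The run is open, so emit a `<polyline>` with points (Y-flipped): 179.589,21.834 172.111,22.882 165.355,24.505 159.320,26.704 154.007,29.478 149.415,32.828 145.544,36.753 142.395,41.254 139.967,46.330.

Run 2: the run's S649 means `#0000ff` (score). The run returns to its start, so emit a `<polygon>` with points (Y-flipped): 96.747,48.881 179.162,30.364 35.284,19.249 16.461,35.603.

Run 3: power S649 maps to stroke `#0000ff` (score). The run is open, so emit a `<polyline>` with points (Y-flipped): 60.455,61.086 65.568,52.509 72.105,46.033 80.065,41.658 89.449,39.385 100.257,39.212 112.488,41.141 126.143,45.170 141.222,51.301.

Run 4: S649 ⇒ score layer `#0000ff`. The run is open, so emit a `<polyline>` with points (Y-flipped): 83.266,19.112 77.372,16.811 72.898,15.419 69.845,14.936 68.212,15.361 67.999,16.695 69.207,18.938 71.836,22.089 75.885,26.149.

Run 5: power S649 maps to stroke `#0000ff` (score). The run returns to its start, so emit a `<polygon>` with points (Y-flipped): 80.964,16.474 166.774,16.474 166.774,42.617 80.964,42.617.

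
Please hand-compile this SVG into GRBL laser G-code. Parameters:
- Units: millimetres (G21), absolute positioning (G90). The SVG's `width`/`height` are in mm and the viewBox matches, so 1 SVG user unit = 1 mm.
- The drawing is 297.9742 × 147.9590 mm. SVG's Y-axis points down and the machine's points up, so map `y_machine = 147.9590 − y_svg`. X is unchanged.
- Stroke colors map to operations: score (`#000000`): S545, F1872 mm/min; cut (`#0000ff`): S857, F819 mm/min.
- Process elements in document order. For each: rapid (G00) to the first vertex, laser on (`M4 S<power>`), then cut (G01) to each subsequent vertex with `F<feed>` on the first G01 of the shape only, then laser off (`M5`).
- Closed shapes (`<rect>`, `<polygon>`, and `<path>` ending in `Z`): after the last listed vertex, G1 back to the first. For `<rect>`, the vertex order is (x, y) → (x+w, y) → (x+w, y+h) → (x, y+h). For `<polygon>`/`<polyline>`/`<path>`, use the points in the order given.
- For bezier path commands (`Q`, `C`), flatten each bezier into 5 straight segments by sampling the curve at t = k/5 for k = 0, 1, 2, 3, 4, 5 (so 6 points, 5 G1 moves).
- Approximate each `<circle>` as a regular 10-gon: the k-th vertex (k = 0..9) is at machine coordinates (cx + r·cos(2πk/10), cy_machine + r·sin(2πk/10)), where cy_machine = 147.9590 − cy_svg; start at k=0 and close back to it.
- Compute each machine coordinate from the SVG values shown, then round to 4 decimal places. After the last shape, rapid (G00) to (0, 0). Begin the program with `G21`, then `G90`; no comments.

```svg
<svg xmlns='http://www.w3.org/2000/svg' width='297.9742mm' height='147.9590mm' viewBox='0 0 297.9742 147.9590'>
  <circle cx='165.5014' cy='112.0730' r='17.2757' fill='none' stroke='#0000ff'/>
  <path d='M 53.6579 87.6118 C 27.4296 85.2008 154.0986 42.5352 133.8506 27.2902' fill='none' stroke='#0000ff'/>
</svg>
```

viewBox `0 0 297.9742 147.9590` with mm width/height → 1 unit = 1 mm. Flip: y_m = 147.9590 − y_svg.

**Shape 1** — `<circle>` circle, stroke `#0000ff` → cut (S857, F819). Machine vertices: (182.7771,35.8860) → (179.4777,46.0404) → (170.8399,52.3162) → (160.1629,52.3162) → (151.5251,46.0404) → (148.2257,35.8860) → (151.5251,25.7316) → (160.1629,19.4558) → (170.8399,19.4558) → (179.4777,25.7316) → (182.7771,35.8860). Closed: final G1 returns to the first vertex.

**Shape 2** — `<path>` cubic bezier, stroke `#0000ff` → cut (S857, F819). Control points (SVG): P0=(53.6579,87.6118), P1=(27.4296,85.2008), P2=(154.0986,42.5352), P3=(133.8506,27.2902); sampled at t=k/5. Machine vertices: (53.6579,60.3472) → (53.8701,66.0830) → (76.3865,78.2314) → (106.8162,93.5441) → (130.7679,108.7727) → (133.8506,120.6688). Open path.

G21
G90
G00 X182.7771 Y35.8860
M4 S857
G01 X179.4777 Y46.0404 F819
G01 X170.8399 Y52.3162
G01 X160.1629 Y52.3162
G01 X151.5251 Y46.0404
G01 X148.2257 Y35.8860
G01 X151.5251 Y25.7316
G01 X160.1629 Y19.4558
G01 X170.8399 Y19.4558
G01 X179.4777 Y25.7316
G01 X182.7771 Y35.8860
M5
G00 X53.6579 Y60.3472
M4 S857
G01 X53.8701 Y66.0830 F819
G01 X76.3865 Y78.2314
G01 X106.8162 Y93.5441
G01 X130.7679 Y108.7727
G01 X133.8506 Y120.6688
M5
G00 X0.0000 Y0.0000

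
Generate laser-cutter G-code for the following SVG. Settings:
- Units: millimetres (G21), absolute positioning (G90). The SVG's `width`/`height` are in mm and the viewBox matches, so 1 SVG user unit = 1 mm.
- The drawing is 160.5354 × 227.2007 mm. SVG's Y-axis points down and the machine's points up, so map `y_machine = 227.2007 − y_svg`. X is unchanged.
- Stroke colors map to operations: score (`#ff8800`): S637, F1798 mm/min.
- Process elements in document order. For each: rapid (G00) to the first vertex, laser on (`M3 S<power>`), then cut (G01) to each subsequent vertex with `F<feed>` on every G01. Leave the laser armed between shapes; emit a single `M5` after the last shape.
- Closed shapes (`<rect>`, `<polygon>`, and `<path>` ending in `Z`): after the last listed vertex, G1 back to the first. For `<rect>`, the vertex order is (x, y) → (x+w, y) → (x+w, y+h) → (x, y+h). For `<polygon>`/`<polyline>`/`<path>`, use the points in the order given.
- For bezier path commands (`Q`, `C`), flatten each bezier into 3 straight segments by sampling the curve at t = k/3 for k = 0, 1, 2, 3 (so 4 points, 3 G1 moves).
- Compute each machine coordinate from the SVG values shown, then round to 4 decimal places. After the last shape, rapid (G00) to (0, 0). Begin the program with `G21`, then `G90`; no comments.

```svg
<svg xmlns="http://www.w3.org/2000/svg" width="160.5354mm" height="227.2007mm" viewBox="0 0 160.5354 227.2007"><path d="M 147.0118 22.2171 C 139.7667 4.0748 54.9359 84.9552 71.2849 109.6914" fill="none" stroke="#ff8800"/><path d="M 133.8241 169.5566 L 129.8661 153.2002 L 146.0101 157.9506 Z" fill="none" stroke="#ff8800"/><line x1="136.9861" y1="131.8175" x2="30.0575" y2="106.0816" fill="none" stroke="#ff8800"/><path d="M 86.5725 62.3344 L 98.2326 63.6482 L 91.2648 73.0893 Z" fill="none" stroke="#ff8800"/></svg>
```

Since the viewBox matches the mm dimensions, user units are millimetres directly. The only transform is the Y-flip y_m = 227.2007 − y_svg.

Shape 1 is a cubic bezier drawn with `<path>`. Its stroke #ff8800 means score at S637, F1798. After flipping Y the toolpath is (147.0118,204.9836) → (120.5257,195.8653) → (82.0416,155.2133) → (71.2849,117.5093).

Shape 2 is a regular polygon drawn with `<path>`. Its stroke #ff8800 means score at S637, F1798. After flipping Y the toolpath is (133.8241,57.6441) → (129.8661,74.0005) → (146.0101,69.2501) → (133.8241,57.6441), returning to the start.

Shape 3 is a line segment drawn with `<line>`. Its stroke #ff8800 means score at S637, F1798. After flipping Y the toolpath is (136.9861,95.3832) → (30.0575,121.1191).

Shape 4 is a regular polygon drawn with `<path>`. Its stroke #ff8800 means score at S637, F1798. After flipping Y the toolpath is (86.5725,164.8663) → (98.2326,163.5525) → (91.2648,154.1114) → (86.5725,164.8663), returning to the start.

G21
G90
G00 X147.0118 Y204.9836
M3 S637
G01 X120.5257 Y195.8653 F1798
G01 X82.0416 Y155.2133 F1798
G01 X71.2849 Y117.5093 F1798
G00 X133.8241 Y57.6441
M3 S637
G01 X129.8661 Y74.0005 F1798
G01 X146.0101 Y69.2501 F1798
G01 X133.8241 Y57.6441 F1798
G00 X136.9861 Y95.3832
M3 S637
G01 X30.0575 Y121.1191 F1798
G00 X86.5725 Y164.8663
M3 S637
G01 X98.2326 Y163.5525 F1798
G01 X91.2648 Y154.1114 F1798
G01 X86.5725 Y164.8663 F1798
M5
G00 X0.0000 Y0.0000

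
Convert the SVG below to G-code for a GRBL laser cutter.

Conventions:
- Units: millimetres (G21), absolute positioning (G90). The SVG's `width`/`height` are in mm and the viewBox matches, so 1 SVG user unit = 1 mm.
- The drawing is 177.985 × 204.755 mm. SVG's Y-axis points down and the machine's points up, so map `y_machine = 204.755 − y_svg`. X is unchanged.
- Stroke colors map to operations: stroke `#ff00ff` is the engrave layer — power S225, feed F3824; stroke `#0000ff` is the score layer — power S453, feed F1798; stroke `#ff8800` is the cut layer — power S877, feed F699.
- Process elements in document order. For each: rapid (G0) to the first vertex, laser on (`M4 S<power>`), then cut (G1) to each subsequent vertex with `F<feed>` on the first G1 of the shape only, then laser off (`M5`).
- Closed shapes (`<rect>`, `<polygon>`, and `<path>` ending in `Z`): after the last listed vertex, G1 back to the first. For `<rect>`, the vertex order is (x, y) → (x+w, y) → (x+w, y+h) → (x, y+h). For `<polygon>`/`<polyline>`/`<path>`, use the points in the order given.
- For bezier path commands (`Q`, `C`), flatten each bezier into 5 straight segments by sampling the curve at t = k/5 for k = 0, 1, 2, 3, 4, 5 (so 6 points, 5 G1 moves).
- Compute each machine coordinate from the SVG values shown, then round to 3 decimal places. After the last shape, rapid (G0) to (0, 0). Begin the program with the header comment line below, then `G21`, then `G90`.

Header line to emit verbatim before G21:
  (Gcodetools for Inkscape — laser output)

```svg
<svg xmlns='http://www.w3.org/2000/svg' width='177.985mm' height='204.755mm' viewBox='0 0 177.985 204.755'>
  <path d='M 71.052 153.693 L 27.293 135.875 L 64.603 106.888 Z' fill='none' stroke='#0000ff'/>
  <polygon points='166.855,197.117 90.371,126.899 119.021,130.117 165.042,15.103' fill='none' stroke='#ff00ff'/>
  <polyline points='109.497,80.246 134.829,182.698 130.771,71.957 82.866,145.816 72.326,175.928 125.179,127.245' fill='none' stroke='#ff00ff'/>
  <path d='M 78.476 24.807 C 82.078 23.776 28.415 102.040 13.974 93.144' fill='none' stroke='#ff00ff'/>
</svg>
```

(Gcodetools for Inkscape — laser output)
G21
G90
G0 X71.052 Y51.062
M4 S453
G1 X27.293 Y68.880 F1798
G1 X64.603 Y97.867
G1 X71.052 Y51.062
M5
G0 X166.855 Y7.638
M4 S225
G1 X90.371 Y77.856 F3824
G1 X119.021 Y74.638
G1 X165.042 Y189.652
G1 X166.855 Y7.638
M5
G0 X109.497 Y124.509
M4 S225
G1 X134.829 Y22.057 F3824
G1 X130.771 Y132.798
G1 X82.866 Y58.939
G1 X72.326 Y28.827
G1 X125.179 Y77.510
M5
G0 X78.476 Y179.948
M4 S225
G1 X74.537 Y172.383 F3824
G1 X61.486 Y153.777
G1 X43.955 Y132.119
G1 X26.573 Y115.401
G1 X13.974 Y111.611
M5
G0 X0.000 Y0.000

Since the viewBox matches the mm dimensions, user units are millimetres directly. The only transform is the Y-flip y_m = 204.755 − y_svg.

Shape 1 is a regular polygon drawn with `<path>`. Its stroke #0000ff means score at S453, F1798. After flipping Y the toolpath is (71.052,51.062) → (27.293,68.880) → (64.603,97.867) → (71.052,51.062), returning to the start.

Shape 2 is a closed polygon drawn with `<polygon>`. Its stroke #ff00ff means engrave at S225, F3824. After flipping Y the toolpath is (166.855,7.638) → (90.371,77.856) → (119.021,74.638) → (165.042,189.652) → (166.855,7.638), returning to the start.

Shape 3 is a open polyline drawn with `<polyline>`. Its stroke #ff00ff means engrave at S225, F3824. After flipping Y the toolpath is (109.497,124.509) → (134.829,22.057) → (130.771,132.798) → (82.866,58.939) → (72.326,28.827) → (125.179,77.510).

Shape 4 is a cubic bezier drawn with `<path>`. Its stroke #ff00ff means engrave at S225, F3824. After flipping Y the toolpath is (78.476,179.948) → (74.537,172.383) → (61.486,153.777) → (43.955,132.119) → (26.573,115.401) → (13.974,111.611).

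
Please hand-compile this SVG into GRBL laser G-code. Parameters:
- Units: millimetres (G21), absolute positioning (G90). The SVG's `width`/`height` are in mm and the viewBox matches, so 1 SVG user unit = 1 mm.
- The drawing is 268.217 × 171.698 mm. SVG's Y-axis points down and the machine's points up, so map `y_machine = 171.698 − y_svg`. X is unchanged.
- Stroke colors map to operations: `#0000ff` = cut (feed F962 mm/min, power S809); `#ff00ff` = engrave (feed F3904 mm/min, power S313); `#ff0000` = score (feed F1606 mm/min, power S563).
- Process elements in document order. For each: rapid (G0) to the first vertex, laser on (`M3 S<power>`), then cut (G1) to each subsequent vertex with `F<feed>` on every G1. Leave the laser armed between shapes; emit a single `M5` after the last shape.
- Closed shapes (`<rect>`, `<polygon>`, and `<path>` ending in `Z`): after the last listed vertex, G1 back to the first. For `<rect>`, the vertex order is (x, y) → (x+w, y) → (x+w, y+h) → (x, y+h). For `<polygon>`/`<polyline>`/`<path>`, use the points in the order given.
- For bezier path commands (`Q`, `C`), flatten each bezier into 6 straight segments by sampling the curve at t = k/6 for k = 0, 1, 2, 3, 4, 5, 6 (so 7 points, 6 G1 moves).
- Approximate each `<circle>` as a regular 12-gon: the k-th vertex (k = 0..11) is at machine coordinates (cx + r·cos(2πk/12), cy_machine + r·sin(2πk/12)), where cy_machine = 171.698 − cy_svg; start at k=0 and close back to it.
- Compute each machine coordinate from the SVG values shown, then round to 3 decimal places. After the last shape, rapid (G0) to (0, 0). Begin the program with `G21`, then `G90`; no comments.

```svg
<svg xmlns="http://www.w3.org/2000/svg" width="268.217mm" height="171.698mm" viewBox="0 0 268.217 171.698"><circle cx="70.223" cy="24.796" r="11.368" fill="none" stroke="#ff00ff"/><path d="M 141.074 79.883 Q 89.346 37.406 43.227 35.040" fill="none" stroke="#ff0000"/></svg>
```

G21
G90
G0 X81.591 Y146.902
M3 S313
G1 X80.068 Y152.586 F3904
G1 X75.907 Y156.747 F3904
G1 X70.223 Y158.270 F3904
G1 X64.539 Y156.747 F3904
G1 X60.378 Y152.586 F3904
G1 X58.855 Y146.902 F3904
G1 X60.378 Y141.218 F3904
G1 X64.539 Y137.057 F3904
G1 X70.223 Y135.534 F3904
G1 X75.907 Y137.057 F3904
G1 X80.068 Y141.218 F3904
G1 X81.591 Y146.902 F3904
G0 X141.074 Y91.815
M3 S563
G1 X123.987 Y104.860 F1606
G1 X107.212 Y115.676 F1606
G1 X90.748 Y124.264 F1606
G1 X74.596 Y130.624 F1606
G1 X58.756 Y134.755 F1606
G1 X43.227 Y136.658 F1606
M5
G0 X0.000 Y0.000

Since the viewBox matches the mm dimensions, user units are millimetres directly. The only transform is the Y-flip y_m = 171.698 − y_svg.

Shape 1 is a circle drawn with `<circle>`. Its stroke #ff00ff means engrave at S313, F3904. After flipping Y the toolpath is (81.591,146.902) → (80.068,152.586) → (75.907,156.747) → (70.223,158.270) → (64.539,156.747) → (60.378,152.586) → (58.855,146.902) → (60.378,141.218) → (64.539,137.057) → (70.223,135.534) → (75.907,137.057) → (80.068,141.218) → (81.591,146.902), returning to the start.

Shape 2 is a quadratic bezier drawn with `<path>`. Its stroke #ff0000 means score at S563, F1606. After flipping Y the toolpath is (141.074,91.815) → (123.987,104.860) → (107.212,115.676) → (90.748,124.264) → (74.596,130.624) → (58.756,134.755) → (43.227,136.658).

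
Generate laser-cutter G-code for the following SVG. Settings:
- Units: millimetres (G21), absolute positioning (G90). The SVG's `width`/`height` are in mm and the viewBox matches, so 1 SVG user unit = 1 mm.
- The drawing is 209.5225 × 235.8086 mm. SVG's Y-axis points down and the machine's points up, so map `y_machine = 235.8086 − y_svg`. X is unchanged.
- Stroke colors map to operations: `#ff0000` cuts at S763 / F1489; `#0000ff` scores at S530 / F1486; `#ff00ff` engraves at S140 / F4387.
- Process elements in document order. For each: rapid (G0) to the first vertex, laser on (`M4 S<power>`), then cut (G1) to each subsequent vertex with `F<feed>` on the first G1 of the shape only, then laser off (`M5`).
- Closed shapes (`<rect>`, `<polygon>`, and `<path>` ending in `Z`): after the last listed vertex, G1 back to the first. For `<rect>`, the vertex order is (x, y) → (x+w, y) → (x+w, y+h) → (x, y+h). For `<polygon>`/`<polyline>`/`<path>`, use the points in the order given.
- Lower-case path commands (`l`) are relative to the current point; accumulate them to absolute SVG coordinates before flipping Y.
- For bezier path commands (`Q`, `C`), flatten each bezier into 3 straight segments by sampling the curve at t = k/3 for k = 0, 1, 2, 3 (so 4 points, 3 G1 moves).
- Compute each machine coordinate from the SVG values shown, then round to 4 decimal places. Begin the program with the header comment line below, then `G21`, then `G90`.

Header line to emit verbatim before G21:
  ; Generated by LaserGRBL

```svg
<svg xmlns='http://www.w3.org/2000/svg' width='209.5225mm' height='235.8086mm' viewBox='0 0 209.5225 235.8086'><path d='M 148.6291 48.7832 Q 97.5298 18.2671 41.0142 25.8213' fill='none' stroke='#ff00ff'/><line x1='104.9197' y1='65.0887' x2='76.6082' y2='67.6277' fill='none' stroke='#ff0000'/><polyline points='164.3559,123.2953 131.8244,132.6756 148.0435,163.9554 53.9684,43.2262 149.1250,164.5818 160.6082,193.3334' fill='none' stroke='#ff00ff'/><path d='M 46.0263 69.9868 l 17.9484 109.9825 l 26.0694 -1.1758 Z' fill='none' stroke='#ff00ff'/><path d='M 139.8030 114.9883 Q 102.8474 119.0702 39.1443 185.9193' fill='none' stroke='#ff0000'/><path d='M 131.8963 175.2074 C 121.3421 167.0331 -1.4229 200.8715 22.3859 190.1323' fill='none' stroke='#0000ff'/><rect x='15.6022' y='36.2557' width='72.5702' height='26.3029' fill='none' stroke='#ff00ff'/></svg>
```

; Generated by LaserGRBL
G21
G90
G0 X148.6291 Y187.0254
M4 S140
G1 X113.9611 Y203.1394 F4387
G1 X78.0895 Y210.7934
G1 X41.0142 Y209.9873
M5
G0 X104.9197 Y170.7199
M4 S763
G1 X76.6082 Y168.1809 F1489
M5
G0 X164.3559 Y112.5133
M4 S140
G1 X131.8244 Y103.1330 F4387
G1 X148.0435 Y71.8532
G1 X53.9684 Y192.5824
G1 X149.1250 Y71.2268
G1 X160.6082 Y42.4752
M5
G0 X46.0263 Y165.8218
M4 S140
G1 X63.9747 Y55.8393 F4387
G1 X90.0441 Y57.0151
G1 X46.0263 Y165.8218
M5
G0 X139.8030 Y120.8203
M4 S763
G1 X112.1940 Y111.1249 F1489
G1 X78.6411 Y87.4812
G1 X39.1443 Y49.8893
M5
G0 X131.8963 Y60.6012
M4 S530
G1 X93.5231 Y57.9783 F1486
G1 X37.8504 Y46.5893
G1 X22.3859 Y45.6763
M5
G0 X15.6022 Y199.5529
M4 S140
G1 X88.1724 Y199.5529 F4387
G1 X88.1724 Y173.2500
G1 X15.6022 Y173.2500
G1 X15.6022 Y199.5529
M5

1 u = 1 mm; y_m = 235.8086 − y.

[1] `<path>` quadratic bezier, #ff00ff→engrave S140 F4387: (148.6291,187.0254) → (113.9611,203.1394) → (78.0895,210.7934) → (41.0142,209.9873)

[2] `<line>` line segment, #ff0000→cut S763 F1489: (104.9197,170.7199) → (76.6082,168.1809)

[3] `<polyline>` open polyline, #ff00ff→engrave S140 F4387: (164.3559,112.5133) → (131.8244,103.1330) → (148.0435,71.8532) → (53.9684,192.5824) → (149.1250,71.2268) → (160.6082,42.4752)

[4] `<path>` closed polygon, #ff00ff→engrave S140 F4387: (46.0263,165.8218) → (63.9747,55.8393) → (90.0441,57.0151) → (46.0263,165.8218) (closed)

[5] `<path>` quadratic bezier, #ff0000→cut S763 F1489: (139.8030,120.8203) → (112.1940,111.1249) → (78.6411,87.4812) → (39.1443,49.8893)

[6] `<path>` cubic bezier, #0000ff→score S530 F1486: (131.8963,60.6012) → (93.5231,57.9783) → (37.8504,46.5893) → (22.3859,45.6763)

[7] `<rect>` rectangle, #ff00ff→engrave S140 F4387: (15.6022,199.5529) → (88.1724,199.5529) → (88.1724,173.2500) → (15.6022,173.2500) → (15.6022,199.5529) (closed)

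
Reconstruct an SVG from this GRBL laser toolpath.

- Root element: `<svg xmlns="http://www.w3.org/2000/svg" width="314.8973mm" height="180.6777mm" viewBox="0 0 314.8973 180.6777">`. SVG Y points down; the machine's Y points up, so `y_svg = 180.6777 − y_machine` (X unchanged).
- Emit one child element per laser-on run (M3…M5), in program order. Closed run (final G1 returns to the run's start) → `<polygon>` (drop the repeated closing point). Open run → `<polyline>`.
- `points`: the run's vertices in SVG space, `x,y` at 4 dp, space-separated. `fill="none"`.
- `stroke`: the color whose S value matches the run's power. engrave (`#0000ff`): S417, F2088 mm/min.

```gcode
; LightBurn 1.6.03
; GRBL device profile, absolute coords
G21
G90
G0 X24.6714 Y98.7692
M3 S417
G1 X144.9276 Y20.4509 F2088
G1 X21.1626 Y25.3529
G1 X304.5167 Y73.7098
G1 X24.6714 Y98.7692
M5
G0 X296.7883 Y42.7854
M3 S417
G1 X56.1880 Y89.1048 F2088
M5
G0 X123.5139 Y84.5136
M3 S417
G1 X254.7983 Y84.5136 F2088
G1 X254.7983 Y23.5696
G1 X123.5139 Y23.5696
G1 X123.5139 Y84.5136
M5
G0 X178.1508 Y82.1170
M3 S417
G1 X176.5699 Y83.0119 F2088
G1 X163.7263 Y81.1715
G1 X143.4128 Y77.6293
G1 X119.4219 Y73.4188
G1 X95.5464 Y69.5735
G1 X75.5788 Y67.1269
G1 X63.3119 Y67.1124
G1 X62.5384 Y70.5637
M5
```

Each laser-on run becomes one SVG element. Flip Y back into SVG space with y_svg = 180.6777 − y_machine. Every run uses S417, so all elements get stroke `#0000ff` (engrave).

Run 1: The run returns to its start, so emit a `<polygon>` with points (Y-flipped): 24.6714,81.9085 144.9276,160.2268 21.1626,155.3248 304.5167,106.9679.

Run 2: The run is open, so emit a `<polyline>` with points (Y-flipped): 296.7883,137.8923 56.1880,91.5729.

Run 3: The run returns to its start, so emit a `<polygon>` with points (Y-flipped): 123.5139,96.1641 254.7983,96.1641 254.7983,157.1081 123.5139,157.1081.

Run 4: The run is open, so emit a `<polyline>` with points (Y-flipped): 178.1508,98.5607 176.5699,97.6658 163.7263,99.5062 143.4128,103.0484 119.4219,107.2589 95.5464,111.1042 75.5788,113.5508 63.3119,113.5653 62.5384,110.1140.

<svg xmlns="http://www.w3.org/2000/svg" width="314.8973mm" height="180.6777mm" viewBox="0 0 314.8973 180.6777">
  <polygon points="24.6714,81.9085 144.9276,160.2268 21.1626,155.3248 304.5167,106.9679" fill="none" stroke="#0000ff"/>
  <polyline points="296.7883,137.8923 56.1880,91.5729" fill="none" stroke="#0000ff"/>
  <polygon points="123.5139,96.1641 254.7983,96.1641 254.7983,157.1081 123.5139,157.1081" fill="none" stroke="#0000ff"/>
  <polyline points="178.1508,98.5607 176.5699,97.6658 163.7263,99.5062 143.4128,103.0484 119.4219,107.2589 95.5464,111.1042 75.5788,113.5508 63.3119,113.5653 62.5384,110.1140" fill="none" stroke="#0000ff"/>
</svg>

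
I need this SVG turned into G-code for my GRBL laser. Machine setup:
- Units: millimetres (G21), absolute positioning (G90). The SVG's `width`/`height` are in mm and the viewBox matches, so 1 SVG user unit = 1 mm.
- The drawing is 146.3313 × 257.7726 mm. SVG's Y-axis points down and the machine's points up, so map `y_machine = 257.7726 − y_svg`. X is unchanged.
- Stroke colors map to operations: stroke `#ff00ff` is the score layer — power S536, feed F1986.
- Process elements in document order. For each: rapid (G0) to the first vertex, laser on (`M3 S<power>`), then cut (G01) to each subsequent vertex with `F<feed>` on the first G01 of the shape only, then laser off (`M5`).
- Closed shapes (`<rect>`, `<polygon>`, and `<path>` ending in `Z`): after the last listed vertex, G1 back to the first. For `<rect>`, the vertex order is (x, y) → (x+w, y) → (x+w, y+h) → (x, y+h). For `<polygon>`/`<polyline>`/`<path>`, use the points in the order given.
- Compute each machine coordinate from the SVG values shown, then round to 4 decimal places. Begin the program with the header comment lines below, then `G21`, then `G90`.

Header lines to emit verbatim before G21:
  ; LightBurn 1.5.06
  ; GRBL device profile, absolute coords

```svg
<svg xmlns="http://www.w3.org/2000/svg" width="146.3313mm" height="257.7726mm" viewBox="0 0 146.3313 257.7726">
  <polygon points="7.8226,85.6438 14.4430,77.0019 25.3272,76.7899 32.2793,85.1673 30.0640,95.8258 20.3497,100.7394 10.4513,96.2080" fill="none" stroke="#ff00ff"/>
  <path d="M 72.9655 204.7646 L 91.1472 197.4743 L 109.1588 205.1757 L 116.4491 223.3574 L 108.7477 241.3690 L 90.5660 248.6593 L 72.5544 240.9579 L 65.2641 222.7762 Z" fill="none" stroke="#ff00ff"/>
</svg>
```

; LightBurn 1.5.06
; GRBL device profile, absolute coords
G21
G90
G0 X7.8226 Y172.1288
M3 S536
G01 X14.4430 Y180.7707 F1986
G01 X25.3272 Y180.9827
G01 X32.2793 Y172.6053
G01 X30.0640 Y161.9468
G01 X20.3497 Y157.0332
G01 X10.4513 Y161.5646
G01 X7.8226 Y172.1288
M5
G0 X72.9655 Y53.0080
M3 S536
G01 X91.1472 Y60.2983 F1986
G01 X109.1588 Y52.5969
G01 X116.4491 Y34.4152
G01 X108.7477 Y16.4036
G01 X90.5660 Y9.1133
G01 X72.5544 Y16.8147
G01 X65.2641 Y34.9964
G01 X72.9655 Y53.0080
M5

Since the viewBox matches the mm dimensions, user units are millimetres directly. The only transform is the Y-flip y_m = 257.7726 − y_svg.

Shape 1 is a regular polygon drawn with `<polygon>`. Its stroke #ff00ff means score at S536, F1986. After flipping Y the toolpath is (7.8226,172.1288) → (14.4430,180.7707) → (25.3272,180.9827) → (32.2793,172.6053) → (30.0640,161.9468) → (20.3497,157.0332) → (10.4513,161.5646) → (7.8226,172.1288), returning to the start.

Shape 2 is a regular polygon drawn with `<path>`. Its stroke #ff00ff means score at S536, F1986. After flipping Y the toolpath is (72.9655,53.0080) → (91.1472,60.2983) → (109.1588,52.5969) → (116.4491,34.4152) → (108.7477,16.4036) → (90.5660,9.1133) → (72.5544,16.8147) → (65.2641,34.9964) → (72.9655,53.0080), returning to the start.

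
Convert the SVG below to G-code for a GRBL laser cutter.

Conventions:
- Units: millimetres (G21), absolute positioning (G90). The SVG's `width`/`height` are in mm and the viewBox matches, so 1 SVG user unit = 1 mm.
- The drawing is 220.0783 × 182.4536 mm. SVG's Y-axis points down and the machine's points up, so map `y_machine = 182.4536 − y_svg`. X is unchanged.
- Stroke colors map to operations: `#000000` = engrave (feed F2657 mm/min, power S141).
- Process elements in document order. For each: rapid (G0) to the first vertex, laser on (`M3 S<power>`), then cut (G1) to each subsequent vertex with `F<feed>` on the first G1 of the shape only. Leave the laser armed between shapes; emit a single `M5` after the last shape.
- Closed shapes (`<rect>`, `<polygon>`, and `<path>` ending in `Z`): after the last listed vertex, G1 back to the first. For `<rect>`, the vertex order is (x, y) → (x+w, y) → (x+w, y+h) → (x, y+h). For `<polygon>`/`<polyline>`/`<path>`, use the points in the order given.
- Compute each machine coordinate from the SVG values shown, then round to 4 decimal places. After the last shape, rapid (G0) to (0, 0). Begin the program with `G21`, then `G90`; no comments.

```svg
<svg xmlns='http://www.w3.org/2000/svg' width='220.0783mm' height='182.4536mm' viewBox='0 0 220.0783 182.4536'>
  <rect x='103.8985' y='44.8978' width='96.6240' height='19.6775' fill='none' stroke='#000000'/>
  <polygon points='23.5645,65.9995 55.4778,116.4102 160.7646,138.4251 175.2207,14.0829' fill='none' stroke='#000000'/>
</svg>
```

G21
G90
G0 X103.8985 Y137.5558
M3 S141
G1 X200.5225 Y137.5558 F2657
G1 X200.5225 Y117.8783
G1 X103.8985 Y117.8783
G1 X103.8985 Y137.5558
G0 X23.5645 Y116.4541
M3 S141
G1 X55.4778 Y66.0434 F2657
G1 X160.7646 Y44.0285
G1 X175.2207 Y168.3707
G1 X23.5645 Y116.4541
M5
G0 X0.0000 Y0.0000

1 u = 1 mm; y_m = 182.4536 − y.

[1] `<rect>` rectangle, #000000→engrave S141 F2657: (103.8985,137.5558) → (200.5225,137.5558) → (200.5225,117.8783) → (103.8985,117.8783) → (103.8985,137.5558) (closed)

[2] `<polygon>` closed polygon, #000000→engrave S141 F2657: (23.5645,116.4541) → (55.4778,66.0434) → (160.7646,44.0285) → (175.2207,168.3707) → (23.5645,116.4541) (closed)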